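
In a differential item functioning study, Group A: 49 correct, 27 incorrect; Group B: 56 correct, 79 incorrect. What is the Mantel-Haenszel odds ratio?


Odds_A = 49/27 = 1.8148
Odds_B = 56/79 = 0.7089
OR = Odds_A / Odds_B = 1.8148 / 0.7089
Exactly, OR = (49 * 79) / (27 * 56) = 3871 / 1512
OR = 2.5602

2.5602


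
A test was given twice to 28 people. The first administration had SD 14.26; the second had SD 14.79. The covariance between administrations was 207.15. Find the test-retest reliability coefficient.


r = cov(X,Y) / (SD_X * SD_Y)
r = 207.15 / (14.26 * 14.79)
r = 207.15 / 210.9054
r = 0.9822

0.9822


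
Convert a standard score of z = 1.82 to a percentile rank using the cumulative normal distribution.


CDF(z) = 0.5 * (1 + erf(z/sqrt(2)))
erf(1.2869) = 0.9312
CDF = 0.9656
Percentile rank = 0.9656 * 100 = 96.56

96.56


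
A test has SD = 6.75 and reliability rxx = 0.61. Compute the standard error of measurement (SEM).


SEM = SD * sqrt(1 - rxx)
SEM = 6.75 * sqrt(1 - 0.61)
SEM = 6.75 * sqrt(0.39) = 6.75 * 0.6245
SEM = 4.2154

4.2154


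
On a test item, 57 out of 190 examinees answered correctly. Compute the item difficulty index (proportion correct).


Item difficulty p = number correct / total examinees
p = 57 / 190
p = 0.3

0.3


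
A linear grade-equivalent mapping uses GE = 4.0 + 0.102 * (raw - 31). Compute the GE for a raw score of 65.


raw - median = 65 - 31 = 34
slope * diff = 0.102 * 34 = 3.468
GE = 4.0 + 3.468
GE = 7.468

7.468


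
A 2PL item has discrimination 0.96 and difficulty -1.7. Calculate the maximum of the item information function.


For 2PL, max info at theta = b = -1.7
I_max = a^2 / 4 = 0.96^2 / 4
= 0.9216 / 4
I_max = 0.2304

0.2304


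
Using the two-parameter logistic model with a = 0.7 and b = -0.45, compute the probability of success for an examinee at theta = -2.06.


a*(theta - b) = 0.7 * (-2.06 - -0.45) = -1.127
exp(--1.127) = 3.0864
P = 1 / (1 + 3.0864)
P = 0.2447

0.2447


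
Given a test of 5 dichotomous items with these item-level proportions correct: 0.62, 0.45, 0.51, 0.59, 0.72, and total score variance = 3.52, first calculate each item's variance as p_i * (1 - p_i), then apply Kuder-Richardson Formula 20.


For each item, compute p_i * q_i:
  Item 1: 0.62 * 0.38 = 0.2356
  Item 2: 0.45 * 0.55 = 0.2475
  Item 3: 0.51 * 0.49 = 0.2499
  Item 4: 0.59 * 0.41 = 0.2419
  Item 5: 0.72 * 0.28 = 0.2016
Sum(p_i * q_i) = 0.2356 + 0.2475 + 0.2499 + 0.2419 + 0.2016 = 1.1765
KR-20 = (k/(k-1)) * (1 - Sum(p_i*q_i) / Var_total)
= (5/4) * (1 - 1.1765/3.52)
= 1.25 * 0.6658
KR-20 = 0.8322

0.8322


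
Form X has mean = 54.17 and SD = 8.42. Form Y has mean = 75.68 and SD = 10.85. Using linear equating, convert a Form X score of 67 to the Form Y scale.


slope = SD_Y / SD_X = 10.85 / 8.42 ~ 1.2886
intercept = mean_Y - slope * mean_X = 75.68 - (10.85 / 8.42) * 54.17 ~ 5.8766
Y = slope * X + intercept. To avoid rounding drift from the rounded slope/intercept, evaluate the equivalent form Y = mean_Y + SD_Y * (X - mean_X) / SD_X at full precision:
Y = 75.68 + 10.85 * (67 - 54.17) / 8.42
Y = 75.68 + 10.85 * 12.83 / 8.42
Y = 75.68 + 139.2055 / 8.42
Y = 75.68 + 16.5327
Y = 92.2127

92.2127


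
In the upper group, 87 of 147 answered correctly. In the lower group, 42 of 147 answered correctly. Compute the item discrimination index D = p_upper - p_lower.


p_upper = 87/147 = 0.5918
p_lower = 42/147 = 0.2857
D = 0.5918 - 0.2857 = 0.3061

0.3061


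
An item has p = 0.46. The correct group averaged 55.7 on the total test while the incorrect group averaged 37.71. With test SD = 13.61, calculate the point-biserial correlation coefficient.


q = 1 - p = 0.54
rpb = ((M1 - M0) / SD) * sqrt(p * q)
rpb = ((55.7 - 37.71) / 13.61) * sqrt(0.46 * 0.54)
rpb = 0.6588

0.6588


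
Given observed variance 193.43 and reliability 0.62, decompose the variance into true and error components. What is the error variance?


var_true = rxx * var_obs = 0.62 * 193.43 = 119.9266
var_error = var_obs - var_true
var_error = 193.43 - 119.9266
var_error = 73.5034

73.5034


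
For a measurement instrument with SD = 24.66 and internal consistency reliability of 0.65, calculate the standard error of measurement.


SEM = SD * sqrt(1 - rxx)
SEM = 24.66 * sqrt(1 - 0.65)
SEM = 24.66 * sqrt(0.35) = 24.66 * 0.591608
SEM = 14.5891

14.5891


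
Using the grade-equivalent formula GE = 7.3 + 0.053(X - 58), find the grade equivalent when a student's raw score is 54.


raw - median = 54 - 58 = -4
slope * diff = 0.053 * -4 = -0.212
GE = 7.3 + -0.212
GE = 7.088

7.088


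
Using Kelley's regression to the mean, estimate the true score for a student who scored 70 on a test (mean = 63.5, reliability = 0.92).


T_est = rxx * X + (1 - rxx) * mean
T_est = 0.92 * 70 + 0.08 * 63.5
T_est = 64.4 + 5.08
T_est = 69.48

69.48


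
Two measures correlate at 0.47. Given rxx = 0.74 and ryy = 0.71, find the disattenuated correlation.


r_corrected = rxy / sqrt(rxx * ryy)
= 0.47 / sqrt(0.74 * 0.71)
= 0.47 / sqrt(0.5254)
= 0.47 / 0.724845
r_corrected = 0.6484

0.6484


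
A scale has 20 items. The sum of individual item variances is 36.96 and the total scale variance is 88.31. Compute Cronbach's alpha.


alpha = (k/(k-1)) * (1 - sum(si^2)/s_total^2)
= (20/19) * (1 - 36.96/88.31)
alpha = 0.6121

0.6121


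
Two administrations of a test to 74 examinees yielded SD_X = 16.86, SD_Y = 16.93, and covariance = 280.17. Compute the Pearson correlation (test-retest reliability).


r = cov(X,Y) / (SD_X * SD_Y)
r = 280.17 / (16.86 * 16.93)
r = 280.17 / 285.4398
r = 0.9815

0.9815


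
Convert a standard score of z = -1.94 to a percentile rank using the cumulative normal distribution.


CDF(z) = 0.5 * (1 + erf(z/sqrt(2)))
erf(-1.3718) = -0.9476
CDF = 0.0262
Percentile rank = 0.0262 * 100 = 2.62

2.62


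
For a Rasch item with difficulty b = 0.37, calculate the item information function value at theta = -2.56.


P = 1/(1+exp(-(-2.56-0.37))) = 0.0507
I = P*(1-P) = 0.0507 * 0.9493
I = 0.0481

0.0481


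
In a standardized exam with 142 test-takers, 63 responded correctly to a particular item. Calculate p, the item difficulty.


Item difficulty p = number correct / total examinees
p = 63 / 142
p = 0.4437

0.4437


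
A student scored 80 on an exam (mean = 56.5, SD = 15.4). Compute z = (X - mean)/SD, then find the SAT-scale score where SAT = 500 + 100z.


z = (X - mean) / SD = (80 - 56.5) / 15.4
z = 23.5 / 15.4
z = 1.526
SAT-scale = SAT = 500 + 100z
Carry z at full precision (z = 23.5 / 15.4) into the conversion:
SAT-scale = 500 + 100 * (23.5 / 15.4) = 500 + 2350 / 15.4
SAT-scale = 500 + 152.5974
SAT-scale = 652.5974

652.5974


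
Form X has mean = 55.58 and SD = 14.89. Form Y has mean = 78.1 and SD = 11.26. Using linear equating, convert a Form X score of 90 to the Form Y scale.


slope = SD_Y / SD_X = 11.26 / 14.89 ~ 0.7562
intercept = mean_Y - slope * mean_X = 78.1 - (11.26 / 14.89) * 55.58 ~ 36.0697
Y = slope * X + intercept. To avoid rounding drift from the rounded slope/intercept, evaluate the equivalent form Y = mean_Y + SD_Y * (X - mean_X) / SD_X at full precision:
Y = 78.1 + 11.26 * (90 - 55.58) / 14.89
Y = 78.1 + 11.26 * 34.42 / 14.89
Y = 78.1 + 387.5692 / 14.89
Y = 78.1 + 26.0288
Y = 104.1288

104.1288


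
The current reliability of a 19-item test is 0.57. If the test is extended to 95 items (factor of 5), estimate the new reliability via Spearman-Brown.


r_new = (n * rxx) / (1 + (n-1) * rxx)
r_new = (5 * 0.57) / (1 + 4 * 0.57)
r_new = 2.85 / 3.28
r_new = 0.8689

0.8689


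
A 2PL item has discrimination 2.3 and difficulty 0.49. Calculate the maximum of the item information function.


For 2PL, max info at theta = b = 0.49
I_max = a^2 / 4 = 2.3^2 / 4
= 5.29 / 4
I_max = 1.3225

1.3225


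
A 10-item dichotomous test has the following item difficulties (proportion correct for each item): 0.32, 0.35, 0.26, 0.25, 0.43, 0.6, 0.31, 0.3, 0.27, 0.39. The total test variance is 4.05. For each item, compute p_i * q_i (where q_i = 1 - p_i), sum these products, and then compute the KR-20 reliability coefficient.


For each item, compute p_i * q_i:
  Item 1: 0.32 * 0.68 = 0.2176
  Item 2: 0.35 * 0.65 = 0.2275
  Item 3: 0.26 * 0.74 = 0.1924
  Item 4: 0.25 * 0.75 = 0.1875
  Item 5: 0.43 * 0.57 = 0.2451
  Item 6: 0.6 * 0.4 = 0.24
  Item 7: 0.31 * 0.69 = 0.2139
  Item 8: 0.3 * 0.7 = 0.21
  Item 9: 0.27 * 0.73 = 0.1971
  Item 10: 0.39 * 0.61 = 0.2379
Sum(p_i * q_i) = 0.2176 + 0.2275 + 0.1924 + 0.1875 + 0.2451 + 0.24 + 0.2139 + 0.21 + 0.1971 + 0.2379 = 2.169
KR-20 = (k/(k-1)) * (1 - Sum(p_i*q_i) / Var_total)
= (10/9) * (1 - 2.169/4.05)
= 1.1111 * 0.4644
KR-20 = 0.516

0.516


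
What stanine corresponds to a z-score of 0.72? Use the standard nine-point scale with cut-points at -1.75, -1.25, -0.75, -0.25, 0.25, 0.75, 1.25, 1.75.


Stanine boundaries: [-1.75, -1.25, -0.75, -0.25, 0.25, 0.75, 1.25, 1.75]
z = 0.72
Check each boundary:
  z >= -1.75 -> could be stanine 2
  z >= -1.25 -> could be stanine 3
  z >= -0.75 -> could be stanine 4
  z >= -0.25 -> could be stanine 5
  z >= 0.25 -> could be stanine 6
  z < 0.75
  z < 1.25
  z < 1.75
Highest qualifying boundary gives stanine = 6

6


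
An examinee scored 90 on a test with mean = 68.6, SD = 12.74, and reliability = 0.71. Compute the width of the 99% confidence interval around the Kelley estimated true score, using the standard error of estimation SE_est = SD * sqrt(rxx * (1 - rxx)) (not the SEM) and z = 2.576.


True score estimate = 0.71*90 + 0.29*68.6 = 83.794
SE_est = SD * sqrt(rxx * (1 - rxx)) = 12.74 * sqrt(0.71 * 0.29) = 12.74 * sqrt(0.2059) = 5.780929
CI = T_est +/- z * SE_est, so width = 2 * z * SE_est = 2 * 2.576 * 5.780929
Width = 29.7833

29.7833


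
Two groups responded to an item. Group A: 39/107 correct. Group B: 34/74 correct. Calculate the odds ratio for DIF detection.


Odds_A = 39/68 = 0.5735
Odds_B = 34/40 = 0.85
OR = Odds_A / Odds_B = 0.5735 / 0.85
Exactly, OR = (39 * 40) / (68 * 34) = 1560 / 2312
OR = 0.6747

0.6747


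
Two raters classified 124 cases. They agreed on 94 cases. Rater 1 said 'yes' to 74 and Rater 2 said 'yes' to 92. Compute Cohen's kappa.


P_o = 94/124 = 0.758065
P_e = (74*92 + 50*32) / 15376 = 0.546826
kappa = (P_o - P_e) / (1 - P_e)
kappa = (0.758065 - 0.546826) / (1 - 0.546826)
kappa = 0.4661

0.4661


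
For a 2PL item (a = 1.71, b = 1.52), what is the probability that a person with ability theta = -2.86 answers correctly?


a*(theta - b) = 1.71 * (-2.86 - 1.52) = -7.4898
exp(--7.4898) = 1789.6941
P = 1 / (1 + 1789.6941)
P = 0.0006

0.0006


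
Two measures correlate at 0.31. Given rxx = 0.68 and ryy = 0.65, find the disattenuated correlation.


r_corrected = rxy / sqrt(rxx * ryy)
= 0.31 / sqrt(0.68 * 0.65)
= 0.31 / sqrt(0.442)
= 0.31 / 0.664831
r_corrected = 0.4663

0.4663


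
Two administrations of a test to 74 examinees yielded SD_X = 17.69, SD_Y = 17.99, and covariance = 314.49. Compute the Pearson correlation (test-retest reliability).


r = cov(X,Y) / (SD_X * SD_Y)
r = 314.49 / (17.69 * 17.99)
r = 314.49 / 318.2431
r = 0.9882

0.9882


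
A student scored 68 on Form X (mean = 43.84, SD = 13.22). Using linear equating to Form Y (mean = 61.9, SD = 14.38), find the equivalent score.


slope = SD_Y / SD_X = 14.38 / 13.22 ~ 1.0877
intercept = mean_Y - slope * mean_X = 61.9 - (14.38 / 13.22) * 43.84 ~ 14.2132
Y = slope * X + intercept. To avoid rounding drift from the rounded slope/intercept, evaluate the equivalent form Y = mean_Y + SD_Y * (X - mean_X) / SD_X at full precision:
Y = 61.9 + 14.38 * (68 - 43.84) / 13.22
Y = 61.9 + 14.38 * 24.16 / 13.22
Y = 61.9 + 347.4208 / 13.22
Y = 61.9 + 26.2799
Y = 88.1799

88.1799


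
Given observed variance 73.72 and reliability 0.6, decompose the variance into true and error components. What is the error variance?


var_true = rxx * var_obs = 0.6 * 73.72 = 44.232
var_error = var_obs - var_true
var_error = 73.72 - 44.232
var_error = 29.488

29.488


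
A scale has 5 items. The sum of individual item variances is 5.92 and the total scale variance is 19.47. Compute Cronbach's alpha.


alpha = (k/(k-1)) * (1 - sum(si^2)/s_total^2)
= (5/4) * (1 - 5.92/19.47)
alpha = 0.8699

0.8699


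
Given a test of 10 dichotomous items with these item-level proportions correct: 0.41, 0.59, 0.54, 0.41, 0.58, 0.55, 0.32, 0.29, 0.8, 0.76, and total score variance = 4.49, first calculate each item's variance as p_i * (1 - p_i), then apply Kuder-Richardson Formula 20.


For each item, compute p_i * q_i:
  Item 1: 0.41 * 0.59 = 0.2419
  Item 2: 0.59 * 0.41 = 0.2419
  Item 3: 0.54 * 0.46 = 0.2484
  Item 4: 0.41 * 0.59 = 0.2419
  Item 5: 0.58 * 0.42 = 0.2436
  Item 6: 0.55 * 0.45 = 0.2475
  Item 7: 0.32 * 0.68 = 0.2176
  Item 8: 0.29 * 0.71 = 0.2059
  Item 9: 0.8 * 0.2 = 0.16
  Item 10: 0.76 * 0.24 = 0.1824
Sum(p_i * q_i) = 0.2419 + 0.2419 + 0.2484 + 0.2419 + 0.2436 + 0.2475 + 0.2176 + 0.2059 + 0.16 + 0.1824 = 2.2311
KR-20 = (k/(k-1)) * (1 - Sum(p_i*q_i) / Var_total)
= (10/9) * (1 - 2.2311/4.49)
= 1.1111 * 0.5031
KR-20 = 0.559

0.559


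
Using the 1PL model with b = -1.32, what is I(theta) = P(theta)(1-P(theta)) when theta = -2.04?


P = 1/(1+exp(-(-2.04--1.32))) = 0.3274
I = P*(1-P) = 0.3274 * 0.6726
I = 0.2202

0.2202


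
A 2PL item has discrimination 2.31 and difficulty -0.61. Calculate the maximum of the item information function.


For 2PL, max info at theta = b = -0.61
I_max = a^2 / 4 = 2.31^2 / 4
= 5.3361 / 4
I_max = 1.334

1.334


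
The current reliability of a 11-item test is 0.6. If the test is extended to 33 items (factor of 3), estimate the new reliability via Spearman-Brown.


r_new = (n * rxx) / (1 + (n-1) * rxx)
r_new = (3 * 0.6) / (1 + 2 * 0.6)
r_new = 1.8 / 2.2
r_new = 0.8182

0.8182


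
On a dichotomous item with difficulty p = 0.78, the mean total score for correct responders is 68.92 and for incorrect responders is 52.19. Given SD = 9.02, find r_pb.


q = 1 - p = 0.22
rpb = ((M1 - M0) / SD) * sqrt(p * q)
rpb = ((68.92 - 52.19) / 9.02) * sqrt(0.78 * 0.22)
rpb = 0.7683

0.7683


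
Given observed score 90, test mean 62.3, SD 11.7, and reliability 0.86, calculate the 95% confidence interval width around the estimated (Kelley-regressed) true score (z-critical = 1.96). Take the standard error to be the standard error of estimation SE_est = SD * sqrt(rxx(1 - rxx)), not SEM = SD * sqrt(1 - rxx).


True score estimate = 0.86*90 + 0.14*62.3 = 86.122
SE_est = SD * sqrt(rxx * (1 - rxx)) = 11.7 * sqrt(0.86 * 0.14) = 11.7 * sqrt(0.1204) = 4.059748
CI = T_est +/- z * SE_est, so width = 2 * z * SE_est = 2 * 1.96 * 4.059748
Width = 15.9142

15.9142


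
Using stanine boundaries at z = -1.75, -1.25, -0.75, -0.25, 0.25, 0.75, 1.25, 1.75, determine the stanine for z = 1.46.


Stanine boundaries: [-1.75, -1.25, -0.75, -0.25, 0.25, 0.75, 1.25, 1.75]
z = 1.46
Check each boundary:
  z >= -1.75 -> could be stanine 2
  z >= -1.25 -> could be stanine 3
  z >= -0.75 -> could be stanine 4
  z >= -0.25 -> could be stanine 5
  z >= 0.25 -> could be stanine 6
  z >= 0.75 -> could be stanine 7
  z >= 1.25 -> could be stanine 8
  z < 1.75
Highest qualifying boundary gives stanine = 8

8


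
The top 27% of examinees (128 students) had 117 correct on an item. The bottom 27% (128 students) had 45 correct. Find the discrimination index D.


p_upper = 117/128 = 0.9141
p_lower = 45/128 = 0.3516
D = 0.9141 - 0.3516 = 0.5625

0.5625


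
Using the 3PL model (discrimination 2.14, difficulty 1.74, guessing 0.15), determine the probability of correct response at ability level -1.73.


logit = 2.14*(-1.73 - 1.74) = -7.4258
P* = 1/(1 + exp(--7.4258)) = 0.0006
P = 0.15 + (1 - 0.15) * 0.0006
P = 0.1505

0.1505


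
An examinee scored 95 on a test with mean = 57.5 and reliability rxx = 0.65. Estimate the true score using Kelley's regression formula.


T_est = rxx * X + (1 - rxx) * mean
T_est = 0.65 * 95 + 0.35 * 57.5
T_est = 61.75 + 20.125
T_est = 81.875

81.875


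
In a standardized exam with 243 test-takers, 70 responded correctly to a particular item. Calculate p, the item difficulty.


Item difficulty p = number correct / total examinees
p = 70 / 243
p = 0.2881

0.2881


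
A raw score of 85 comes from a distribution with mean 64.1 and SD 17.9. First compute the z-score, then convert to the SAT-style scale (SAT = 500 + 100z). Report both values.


z = (X - mean) / SD = (85 - 64.1) / 17.9
z = 20.9 / 17.9
z = 1.1676
SAT-scale = SAT = 500 + 100z
Carry z at full precision (z = 20.9 / 17.9) into the conversion:
SAT-scale = 500 + 100 * (20.9 / 17.9) = 500 + 2090 / 17.9
SAT-scale = 500 + 116.7598
SAT-scale = 616.7598

616.7598


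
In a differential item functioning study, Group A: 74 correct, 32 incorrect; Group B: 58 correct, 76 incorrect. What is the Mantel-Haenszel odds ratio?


Odds_A = 74/32 = 2.3125
Odds_B = 58/76 = 0.7632
OR = Odds_A / Odds_B = 2.3125 / 0.7632
Exactly, OR = (74 * 76) / (32 * 58) = 5624 / 1856
OR = 3.0302

3.0302


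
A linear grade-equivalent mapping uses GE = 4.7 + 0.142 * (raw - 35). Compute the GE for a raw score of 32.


raw - median = 32 - 35 = -3
slope * diff = 0.142 * -3 = -0.426
GE = 4.7 + -0.426
GE = 4.274

4.274


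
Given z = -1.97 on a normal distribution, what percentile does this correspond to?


CDF(z) = 0.5 * (1 + erf(z/sqrt(2)))
erf(-1.393) = -0.9512
CDF = 0.0244
Percentile rank = 0.0244 * 100 = 2.44

2.44


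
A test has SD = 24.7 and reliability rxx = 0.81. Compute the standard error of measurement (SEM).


SEM = SD * sqrt(1 - rxx)
SEM = 24.7 * sqrt(1 - 0.81)
SEM = 24.7 * sqrt(0.19) = 24.7 * 0.43589
SEM = 10.7665

10.7665


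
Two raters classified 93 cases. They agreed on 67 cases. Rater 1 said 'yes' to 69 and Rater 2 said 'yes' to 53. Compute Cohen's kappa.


P_o = 67/93 = 0.72043
P_e = (69*53 + 24*40) / 8649 = 0.533819
kappa = (P_o - P_e) / (1 - P_e)
kappa = (0.72043 - 0.533819) / (1 - 0.533819)
kappa = 0.4003

0.4003


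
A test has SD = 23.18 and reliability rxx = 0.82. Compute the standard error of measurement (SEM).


SEM = SD * sqrt(1 - rxx)
SEM = 23.18 * sqrt(1 - 0.82)
SEM = 23.18 * sqrt(0.18) = 23.18 * 0.424264
SEM = 9.8344

9.8344


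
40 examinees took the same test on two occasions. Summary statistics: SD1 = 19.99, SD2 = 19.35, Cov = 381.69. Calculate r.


r = cov(X,Y) / (SD_X * SD_Y)
r = 381.69 / (19.99 * 19.35)
r = 381.69 / 386.8065
r = 0.9868

0.9868


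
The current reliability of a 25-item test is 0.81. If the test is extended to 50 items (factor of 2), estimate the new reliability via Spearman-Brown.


r_new = (n * rxx) / (1 + (n-1) * rxx)
r_new = (2 * 0.81) / (1 + 1 * 0.81)
r_new = 1.62 / 1.81
r_new = 0.895

0.895


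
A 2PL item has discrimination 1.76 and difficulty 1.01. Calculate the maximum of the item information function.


For 2PL, max info at theta = b = 1.01
I_max = a^2 / 4 = 1.76^2 / 4
= 3.0976 / 4
I_max = 0.7744

0.7744


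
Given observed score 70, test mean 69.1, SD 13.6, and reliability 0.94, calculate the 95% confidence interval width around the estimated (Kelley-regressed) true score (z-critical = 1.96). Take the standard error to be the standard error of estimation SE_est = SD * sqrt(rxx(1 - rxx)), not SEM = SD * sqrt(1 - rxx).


True score estimate = 0.94*70 + 0.06*69.1 = 69.946
SE_est = SD * sqrt(rxx * (1 - rxx)) = 13.6 * sqrt(0.94 * 0.06) = 13.6 * sqrt(0.0564) = 3.229821
CI = T_est +/- z * SE_est, so width = 2 * z * SE_est = 2 * 1.96 * 3.229821
Width = 12.6609

12.6609


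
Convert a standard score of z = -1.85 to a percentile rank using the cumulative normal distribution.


CDF(z) = 0.5 * (1 + erf(z/sqrt(2)))
erf(-1.3081) = -0.9357
CDF = 0.0322
Percentile rank = 0.0322 * 100 = 3.22

3.22


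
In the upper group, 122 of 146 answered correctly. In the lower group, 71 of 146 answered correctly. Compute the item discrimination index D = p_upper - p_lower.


p_upper = 122/146 = 0.8356
p_lower = 71/146 = 0.4863
D = 0.8356 - 0.4863 = 0.3493

0.3493


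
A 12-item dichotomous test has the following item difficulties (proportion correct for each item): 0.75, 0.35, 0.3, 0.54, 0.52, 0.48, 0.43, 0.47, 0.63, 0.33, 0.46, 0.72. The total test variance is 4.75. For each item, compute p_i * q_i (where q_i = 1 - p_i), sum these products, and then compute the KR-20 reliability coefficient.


For each item, compute p_i * q_i:
  Item 1: 0.75 * 0.25 = 0.1875
  Item 2: 0.35 * 0.65 = 0.2275
  Item 3: 0.3 * 0.7 = 0.21
  Item 4: 0.54 * 0.46 = 0.2484
  Item 5: 0.52 * 0.48 = 0.2496
  Item 6: 0.48 * 0.52 = 0.2496
  Item 7: 0.43 * 0.57 = 0.2451
  Item 8: 0.47 * 0.53 = 0.2491
  Item 9: 0.63 * 0.37 = 0.2331
  Item 10: 0.33 * 0.67 = 0.2211
  Item 11: 0.46 * 0.54 = 0.2484
  Item 12: 0.72 * 0.28 = 0.2016
Sum(p_i * q_i) = 0.1875 + 0.2275 + 0.21 + 0.2484 + 0.2496 + 0.2496 + 0.2451 + 0.2491 + 0.2331 + 0.2211 + 0.2484 + 0.2016 = 2.771
KR-20 = (k/(k-1)) * (1 - Sum(p_i*q_i) / Var_total)
= (12/11) * (1 - 2.771/4.75)
= 1.0909 * 0.4166
KR-20 = 0.4545

0.4545


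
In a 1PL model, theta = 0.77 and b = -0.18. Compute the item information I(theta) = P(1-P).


P = 1/(1+exp(-(0.77--0.18))) = 0.7211
I = P*(1-P) = 0.7211 * 0.2789
I = 0.2011

0.2011


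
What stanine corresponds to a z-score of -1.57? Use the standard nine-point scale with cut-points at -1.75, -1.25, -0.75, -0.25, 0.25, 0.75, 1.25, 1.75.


Stanine boundaries: [-1.75, -1.25, -0.75, -0.25, 0.25, 0.75, 1.25, 1.75]
z = -1.57
Check each boundary:
  z >= -1.75 -> could be stanine 2
  z < -1.25
  z < -0.75
  z < -0.25
  z < 0.25
  z < 0.75
  z < 1.25
  z < 1.75
Highest qualifying boundary gives stanine = 2

2


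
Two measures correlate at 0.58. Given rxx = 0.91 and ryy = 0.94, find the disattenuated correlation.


r_corrected = rxy / sqrt(rxx * ryy)
= 0.58 / sqrt(0.91 * 0.94)
= 0.58 / sqrt(0.8554)
= 0.58 / 0.924878
r_corrected = 0.6271

0.6271


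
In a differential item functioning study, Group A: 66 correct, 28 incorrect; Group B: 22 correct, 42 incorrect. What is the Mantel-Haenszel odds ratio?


Odds_A = 66/28 = 2.3571
Odds_B = 22/42 = 0.5238
OR = Odds_A / Odds_B = 2.3571 / 0.5238
Exactly, OR = (66 * 42) / (28 * 22) = 2772 / 616
OR = 4.5

4.5


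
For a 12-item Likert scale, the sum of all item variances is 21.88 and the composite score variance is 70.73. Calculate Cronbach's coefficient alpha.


alpha = (k/(k-1)) * (1 - sum(si^2)/s_total^2)
= (12/11) * (1 - 21.88/70.73)
alpha = 0.7534

0.7534


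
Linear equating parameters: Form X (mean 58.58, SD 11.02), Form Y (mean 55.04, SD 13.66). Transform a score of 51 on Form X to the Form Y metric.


slope = SD_Y / SD_X = 13.66 / 11.02 ~ 1.2396
intercept = mean_Y - slope * mean_X = 55.04 - (13.66 / 11.02) * 58.58 ~ -17.5737
Y = slope * X + intercept. To avoid rounding drift from the rounded slope/intercept, evaluate the equivalent form Y = mean_Y + SD_Y * (X - mean_X) / SD_X at full precision:
Y = 55.04 + 13.66 * (51 - 58.58) / 11.02
Y = 55.04 - 13.66 * 7.58 / 11.02
Y = 55.04 - 103.5428 / 11.02
Y = 55.04 - 9.3959
Y = 45.6441

45.6441


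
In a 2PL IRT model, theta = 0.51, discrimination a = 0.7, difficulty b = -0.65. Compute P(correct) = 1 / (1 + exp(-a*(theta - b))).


a*(theta - b) = 0.7 * (0.51 - -0.65) = 0.812
exp(-0.812) = 0.444
P = 1 / (1 + 0.444)
P = 0.6925

0.6925


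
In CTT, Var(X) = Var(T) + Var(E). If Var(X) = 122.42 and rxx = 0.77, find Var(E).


var_true = rxx * var_obs = 0.77 * 122.42 = 94.2634
var_error = var_obs - var_true
var_error = 122.42 - 94.2634
var_error = 28.1566

28.1566


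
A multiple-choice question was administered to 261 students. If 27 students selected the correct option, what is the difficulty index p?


Item difficulty p = number correct / total examinees
p = 27 / 261
p = 0.1034

0.1034


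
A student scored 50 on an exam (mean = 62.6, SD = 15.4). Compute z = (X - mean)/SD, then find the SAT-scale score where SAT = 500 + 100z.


z = (X - mean) / SD = (50 - 62.6) / 15.4
z = -12.6 / 15.4
z = -0.8182
SAT-scale = SAT = 500 + 100z
Carry z at full precision (z = -12.6 / 15.4) into the conversion:
SAT-scale = 500 + 100 * (-12.6 / 15.4) = 500 + -1260 / 15.4
SAT-scale = 500 + -81.8182
SAT-scale = 418.1818

418.1818


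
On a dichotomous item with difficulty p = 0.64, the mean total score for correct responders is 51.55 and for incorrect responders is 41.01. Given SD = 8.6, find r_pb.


q = 1 - p = 0.36
rpb = ((M1 - M0) / SD) * sqrt(p * q)
rpb = ((51.55 - 41.01) / 8.6) * sqrt(0.64 * 0.36)
rpb = 0.5883

0.5883


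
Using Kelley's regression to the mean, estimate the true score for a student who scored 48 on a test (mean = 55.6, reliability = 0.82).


T_est = rxx * X + (1 - rxx) * mean
T_est = 0.82 * 48 + 0.18 * 55.6
T_est = 39.36 + 10.008
T_est = 49.368

49.368


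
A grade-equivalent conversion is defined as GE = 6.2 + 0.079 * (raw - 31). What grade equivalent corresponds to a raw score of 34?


raw - median = 34 - 31 = 3
slope * diff = 0.079 * 3 = 0.237
GE = 6.2 + 0.237
GE = 6.437

6.437


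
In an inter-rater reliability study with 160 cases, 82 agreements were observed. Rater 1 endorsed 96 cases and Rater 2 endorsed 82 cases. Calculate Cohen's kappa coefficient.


P_o = 82/160 = 0.5125
P_e = (96*82 + 64*78) / 25600 = 0.5025
kappa = (P_o - P_e) / (1 - P_e)
kappa = (0.5125 - 0.5025) / (1 - 0.5025)
kappa = 0.0201

0.0201


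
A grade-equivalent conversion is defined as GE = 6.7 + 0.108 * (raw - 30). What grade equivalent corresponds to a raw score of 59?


raw - median = 59 - 30 = 29
slope * diff = 0.108 * 29 = 3.132
GE = 6.7 + 3.132
GE = 9.832

9.832


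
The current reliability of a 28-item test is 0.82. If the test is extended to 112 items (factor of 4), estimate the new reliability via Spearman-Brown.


r_new = (n * rxx) / (1 + (n-1) * rxx)
r_new = (4 * 0.82) / (1 + 3 * 0.82)
r_new = 3.28 / 3.46
r_new = 0.948

0.948


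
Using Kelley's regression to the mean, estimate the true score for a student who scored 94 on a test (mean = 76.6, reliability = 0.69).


T_est = rxx * X + (1 - rxx) * mean
T_est = 0.69 * 94 + 0.31 * 76.6
T_est = 64.86 + 23.746
T_est = 88.606

88.606


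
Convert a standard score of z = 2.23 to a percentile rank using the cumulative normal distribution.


CDF(z) = 0.5 * (1 + erf(z/sqrt(2)))
erf(1.5768) = 0.9743
CDF = 0.9871
Percentile rank = 0.9871 * 100 = 98.71

98.71


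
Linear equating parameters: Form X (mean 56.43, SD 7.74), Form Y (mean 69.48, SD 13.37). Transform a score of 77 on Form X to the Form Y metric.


slope = SD_Y / SD_X = 13.37 / 7.74 ~ 1.7274
intercept = mean_Y - slope * mean_X = 69.48 - (13.37 / 7.74) * 56.43 ~ -27.9966
Y = slope * X + intercept. To avoid rounding drift from the rounded slope/intercept, evaluate the equivalent form Y = mean_Y + SD_Y * (X - mean_X) / SD_X at full precision:
Y = 69.48 + 13.37 * (77 - 56.43) / 7.74
Y = 69.48 + 13.37 * 20.57 / 7.74
Y = 69.48 + 275.0209 / 7.74
Y = 69.48 + 35.5324
Y = 105.0124

105.0124


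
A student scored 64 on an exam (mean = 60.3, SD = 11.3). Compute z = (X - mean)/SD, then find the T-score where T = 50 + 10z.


z = (X - mean) / SD = (64 - 60.3) / 11.3
z = 3.7 / 11.3
z = 0.3274
T-score = T = 50 + 10z
Carry z at full precision (z = 3.7 / 11.3) into the conversion:
T-score = 50 + 10 * (3.7 / 11.3) = 50 + 37 / 11.3
T-score = 50 + 3.2743
T-score = 53.2743

53.2743


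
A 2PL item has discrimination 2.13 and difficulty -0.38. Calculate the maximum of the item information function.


For 2PL, max info at theta = b = -0.38
I_max = a^2 / 4 = 2.13^2 / 4
= 4.5369 / 4
I_max = 1.1342

1.1342


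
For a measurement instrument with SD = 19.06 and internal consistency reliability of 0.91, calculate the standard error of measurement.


SEM = SD * sqrt(1 - rxx)
SEM = 19.06 * sqrt(1 - 0.91)
SEM = 19.06 * sqrt(0.09) = 19.06 * 0.3
SEM = 5.718

5.718


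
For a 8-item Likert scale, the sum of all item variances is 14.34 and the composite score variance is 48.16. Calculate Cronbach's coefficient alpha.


alpha = (k/(k-1)) * (1 - sum(si^2)/s_total^2)
= (8/7) * (1 - 14.34/48.16)
alpha = 0.8026

0.8026


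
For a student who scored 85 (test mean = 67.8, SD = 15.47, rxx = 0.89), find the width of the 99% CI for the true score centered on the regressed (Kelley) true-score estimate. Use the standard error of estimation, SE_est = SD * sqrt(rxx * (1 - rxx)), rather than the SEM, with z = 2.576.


True score estimate = 0.89*85 + 0.11*67.8 = 83.108
SE_est = SD * sqrt(rxx * (1 - rxx)) = 15.47 * sqrt(0.89 * 0.11) = 15.47 * sqrt(0.0979) = 4.840405
CI = T_est +/- z * SE_est, so width = 2 * z * SE_est = 2 * 2.576 * 4.840405
Width = 24.9378

24.9378


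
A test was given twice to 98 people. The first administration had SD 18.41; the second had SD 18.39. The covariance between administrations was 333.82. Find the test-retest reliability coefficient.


r = cov(X,Y) / (SD_X * SD_Y)
r = 333.82 / (18.41 * 18.39)
r = 333.82 / 338.5599
r = 0.986

0.986


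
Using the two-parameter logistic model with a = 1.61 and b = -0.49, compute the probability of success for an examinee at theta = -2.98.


a*(theta - b) = 1.61 * (-2.98 - -0.49) = -4.0089
exp(--4.0089) = 55.0862
P = 1 / (1 + 55.0862)
P = 0.0178

0.0178


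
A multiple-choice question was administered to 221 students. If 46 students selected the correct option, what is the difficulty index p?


Item difficulty p = number correct / total examinees
p = 46 / 221
p = 0.2081

0.2081


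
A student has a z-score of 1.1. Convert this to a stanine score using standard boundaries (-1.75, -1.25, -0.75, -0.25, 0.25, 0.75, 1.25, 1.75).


Stanine boundaries: [-1.75, -1.25, -0.75, -0.25, 0.25, 0.75, 1.25, 1.75]
z = 1.1
Check each boundary:
  z >= -1.75 -> could be stanine 2
  z >= -1.25 -> could be stanine 3
  z >= -0.75 -> could be stanine 4
  z >= -0.25 -> could be stanine 5
  z >= 0.25 -> could be stanine 6
  z >= 0.75 -> could be stanine 7
  z < 1.25
  z < 1.75
Highest qualifying boundary gives stanine = 7

7


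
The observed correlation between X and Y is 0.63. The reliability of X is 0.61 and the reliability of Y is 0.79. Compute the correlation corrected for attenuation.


r_corrected = rxy / sqrt(rxx * ryy)
= 0.63 / sqrt(0.61 * 0.79)
= 0.63 / sqrt(0.4819)
= 0.63 / 0.69419
r_corrected = 0.9075

0.9075


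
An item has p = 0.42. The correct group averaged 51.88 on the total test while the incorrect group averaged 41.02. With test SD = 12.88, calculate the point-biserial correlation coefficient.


q = 1 - p = 0.58
rpb = ((M1 - M0) / SD) * sqrt(p * q)
rpb = ((51.88 - 41.02) / 12.88) * sqrt(0.42 * 0.58)
rpb = 0.4162

0.4162


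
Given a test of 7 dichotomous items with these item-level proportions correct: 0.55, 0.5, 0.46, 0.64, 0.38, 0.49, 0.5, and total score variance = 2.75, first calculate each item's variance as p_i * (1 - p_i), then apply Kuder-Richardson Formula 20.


For each item, compute p_i * q_i:
  Item 1: 0.55 * 0.45 = 0.2475
  Item 2: 0.5 * 0.5 = 0.25
  Item 3: 0.46 * 0.54 = 0.2484
  Item 4: 0.64 * 0.36 = 0.2304
  Item 5: 0.38 * 0.62 = 0.2356
  Item 6: 0.49 * 0.51 = 0.2499
  Item 7: 0.5 * 0.5 = 0.25
Sum(p_i * q_i) = 0.2475 + 0.25 + 0.2484 + 0.2304 + 0.2356 + 0.2499 + 0.25 = 1.7118
KR-20 = (k/(k-1)) * (1 - Sum(p_i*q_i) / Var_total)
= (7/6) * (1 - 1.7118/2.75)
= 1.1667 * 0.3775
KR-20 = 0.4404

0.4404


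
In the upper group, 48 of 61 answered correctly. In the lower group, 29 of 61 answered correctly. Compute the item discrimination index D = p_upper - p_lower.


p_upper = 48/61 = 0.7869
p_lower = 29/61 = 0.4754
D = 0.7869 - 0.4754 = 0.3115

0.3115


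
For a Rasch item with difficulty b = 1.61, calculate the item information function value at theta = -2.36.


P = 1/(1+exp(-(-2.36-1.61))) = 0.0185
I = P*(1-P) = 0.0185 * 0.9815
I = 0.0182

0.0182


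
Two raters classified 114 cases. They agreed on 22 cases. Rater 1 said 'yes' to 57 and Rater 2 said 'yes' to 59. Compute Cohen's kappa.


P_o = 22/114 = 0.192982
P_e = (57*59 + 57*55) / 12996 = 0.5
kappa = (P_o - P_e) / (1 - P_e)
kappa = (0.192982 - 0.5) / (1 - 0.5)
kappa = -0.614

-0.614


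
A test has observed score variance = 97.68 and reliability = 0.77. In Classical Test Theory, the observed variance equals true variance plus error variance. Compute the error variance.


var_true = rxx * var_obs = 0.77 * 97.68 = 75.2136
var_error = var_obs - var_true
var_error = 97.68 - 75.2136
var_error = 22.4664

22.4664


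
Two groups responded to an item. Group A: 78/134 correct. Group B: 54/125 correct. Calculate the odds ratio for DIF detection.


Odds_A = 78/56 = 1.3929
Odds_B = 54/71 = 0.7606
OR = Odds_A / Odds_B = 1.3929 / 0.7606
Exactly, OR = (78 * 71) / (56 * 54) = 5538 / 3024
OR = 1.8313

1.8313


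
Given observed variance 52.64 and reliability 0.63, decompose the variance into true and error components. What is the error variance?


var_true = rxx * var_obs = 0.63 * 52.64 = 33.1632
var_error = var_obs - var_true
var_error = 52.64 - 33.1632
var_error = 19.4768

19.4768


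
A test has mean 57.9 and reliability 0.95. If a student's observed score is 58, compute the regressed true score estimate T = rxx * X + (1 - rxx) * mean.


T_est = rxx * X + (1 - rxx) * mean
T_est = 0.95 * 58 + 0.05 * 57.9
T_est = 55.1 + 2.895
T_est = 57.995

57.995


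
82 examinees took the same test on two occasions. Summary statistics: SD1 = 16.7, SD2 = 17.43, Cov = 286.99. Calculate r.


r = cov(X,Y) / (SD_X * SD_Y)
r = 286.99 / (16.7 * 17.43)
r = 286.99 / 291.081
r = 0.9859

0.9859


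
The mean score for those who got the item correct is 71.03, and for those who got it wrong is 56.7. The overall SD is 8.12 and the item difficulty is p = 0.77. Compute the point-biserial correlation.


q = 1 - p = 0.23
rpb = ((M1 - M0) / SD) * sqrt(p * q)
rpb = ((71.03 - 56.7) / 8.12) * sqrt(0.77 * 0.23)
rpb = 0.7427

0.7427


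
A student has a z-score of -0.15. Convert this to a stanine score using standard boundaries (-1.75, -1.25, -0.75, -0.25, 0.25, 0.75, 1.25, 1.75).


Stanine boundaries: [-1.75, -1.25, -0.75, -0.25, 0.25, 0.75, 1.25, 1.75]
z = -0.15
Check each boundary:
  z >= -1.75 -> could be stanine 2
  z >= -1.25 -> could be stanine 3
  z >= -0.75 -> could be stanine 4
  z >= -0.25 -> could be stanine 5
  z < 0.25
  z < 0.75
  z < 1.25
  z < 1.75
Highest qualifying boundary gives stanine = 5

5


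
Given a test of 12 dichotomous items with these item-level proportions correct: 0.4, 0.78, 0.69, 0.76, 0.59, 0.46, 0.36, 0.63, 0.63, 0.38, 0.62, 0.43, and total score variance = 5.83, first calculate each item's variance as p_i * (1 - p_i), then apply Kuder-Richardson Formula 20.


For each item, compute p_i * q_i:
  Item 1: 0.4 * 0.6 = 0.24
  Item 2: 0.78 * 0.22 = 0.1716
  Item 3: 0.69 * 0.31 = 0.2139
  Item 4: 0.76 * 0.24 = 0.1824
  Item 5: 0.59 * 0.41 = 0.2419
  Item 6: 0.46 * 0.54 = 0.2484
  Item 7: 0.36 * 0.64 = 0.2304
  Item 8: 0.63 * 0.37 = 0.2331
  Item 9: 0.63 * 0.37 = 0.2331
  Item 10: 0.38 * 0.62 = 0.2356
  Item 11: 0.62 * 0.38 = 0.2356
  Item 12: 0.43 * 0.57 = 0.2451
Sum(p_i * q_i) = 0.24 + 0.1716 + 0.2139 + 0.1824 + 0.2419 + 0.2484 + 0.2304 + 0.2331 + 0.2331 + 0.2356 + 0.2356 + 0.2451 = 2.7111
KR-20 = (k/(k-1)) * (1 - Sum(p_i*q_i) / Var_total)
= (12/11) * (1 - 2.7111/5.83)
= 1.0909 * 0.535
KR-20 = 0.5836

0.5836


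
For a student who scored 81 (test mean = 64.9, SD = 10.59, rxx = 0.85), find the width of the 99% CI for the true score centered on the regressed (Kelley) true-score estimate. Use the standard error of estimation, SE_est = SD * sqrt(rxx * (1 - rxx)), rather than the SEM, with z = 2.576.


True score estimate = 0.85*81 + 0.15*64.9 = 78.585
SE_est = SD * sqrt(rxx * (1 - rxx)) = 10.59 * sqrt(0.85 * 0.15) = 10.59 * sqrt(0.1275) = 3.781386
CI = T_est +/- z * SE_est, so width = 2 * z * SE_est = 2 * 2.576 * 3.781386
Width = 19.4817

19.4817


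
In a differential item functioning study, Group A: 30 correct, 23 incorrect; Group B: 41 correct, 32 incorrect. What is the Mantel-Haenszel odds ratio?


Odds_A = 30/23 = 1.3043
Odds_B = 41/32 = 1.2812
OR = Odds_A / Odds_B = 1.3043 / 1.2812
Exactly, OR = (30 * 32) / (23 * 41) = 960 / 943
OR = 1.018

1.018


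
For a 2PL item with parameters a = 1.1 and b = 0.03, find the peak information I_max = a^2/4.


For 2PL, max info at theta = b = 0.03
I_max = a^2 / 4 = 1.1^2 / 4
= 1.21 / 4
I_max = 0.3025

0.3025


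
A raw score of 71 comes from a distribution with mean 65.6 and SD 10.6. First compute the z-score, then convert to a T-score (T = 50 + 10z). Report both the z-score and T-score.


z = (X - mean) / SD = (71 - 65.6) / 10.6
z = 5.4 / 10.6
z = 0.5094
T-score = T = 50 + 10z
Carry z at full precision (z = 5.4 / 10.6) into the conversion:
T-score = 50 + 10 * (5.4 / 10.6) = 50 + 54 / 10.6
T-score = 50 + 5.0943
T-score = 55.0943

55.0943


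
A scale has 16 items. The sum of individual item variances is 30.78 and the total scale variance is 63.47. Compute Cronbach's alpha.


alpha = (k/(k-1)) * (1 - sum(si^2)/s_total^2)
= (16/15) * (1 - 30.78/63.47)
alpha = 0.5494

0.5494


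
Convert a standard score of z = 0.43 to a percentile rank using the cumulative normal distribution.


CDF(z) = 0.5 * (1 + erf(z/sqrt(2)))
erf(0.3041) = 0.3328
CDF = 0.6664
Percentile rank = 0.6664 * 100 = 66.64

66.64


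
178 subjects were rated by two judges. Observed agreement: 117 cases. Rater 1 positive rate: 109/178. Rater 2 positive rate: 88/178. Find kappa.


P_o = 117/178 = 0.657303
P_e = (109*88 + 69*90) / 31684 = 0.498738
kappa = (P_o - P_e) / (1 - P_e)
kappa = (0.657303 - 0.498738) / (1 - 0.498738)
kappa = 0.3163

0.3163


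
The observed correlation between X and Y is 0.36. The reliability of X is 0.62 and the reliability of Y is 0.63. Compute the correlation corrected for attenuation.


r_corrected = rxy / sqrt(rxx * ryy)
= 0.36 / sqrt(0.62 * 0.63)
= 0.36 / sqrt(0.3906)
= 0.36 / 0.62498
r_corrected = 0.576

0.576


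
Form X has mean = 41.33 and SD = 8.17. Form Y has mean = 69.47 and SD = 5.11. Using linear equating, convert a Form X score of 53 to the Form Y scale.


slope = SD_Y / SD_X = 5.11 / 8.17 ~ 0.6255
intercept = mean_Y - slope * mean_X = 69.47 - (5.11 / 8.17) * 41.33 ~ 43.6198
Y = slope * X + intercept. To avoid rounding drift from the rounded slope/intercept, evaluate the equivalent form Y = mean_Y + SD_Y * (X - mean_X) / SD_X at full precision:
Y = 69.47 + 5.11 * (53 - 41.33) / 8.17
Y = 69.47 + 5.11 * 11.67 / 8.17
Y = 69.47 + 59.6337 / 8.17
Y = 69.47 + 7.2991
Y = 76.7691

76.7691


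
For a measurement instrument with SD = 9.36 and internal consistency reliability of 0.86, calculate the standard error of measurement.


SEM = SD * sqrt(1 - rxx)
SEM = 9.36 * sqrt(1 - 0.86)
SEM = 9.36 * sqrt(0.14) = 9.36 * 0.374166
SEM = 3.5022

3.5022


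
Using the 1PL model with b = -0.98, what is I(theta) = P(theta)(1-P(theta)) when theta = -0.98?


P = 1/(1+exp(-(-0.98--0.98))) = 0.5
I = P*(1-P) = 0.5 * 0.5
I = 0.25

0.25


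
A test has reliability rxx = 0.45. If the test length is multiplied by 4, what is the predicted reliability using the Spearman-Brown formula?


r_new = (n * rxx) / (1 + (n-1) * rxx)
r_new = (4 * 0.45) / (1 + 3 * 0.45)
r_new = 1.8 / 2.35
r_new = 0.766

0.766


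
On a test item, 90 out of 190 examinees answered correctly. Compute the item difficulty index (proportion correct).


Item difficulty p = number correct / total examinees
p = 90 / 190
p = 0.4737

0.4737


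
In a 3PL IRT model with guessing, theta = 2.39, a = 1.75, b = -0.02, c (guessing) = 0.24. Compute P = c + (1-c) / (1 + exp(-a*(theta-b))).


logit = 1.75*(2.39 - -0.02) = 4.2175
P* = 1/(1 + exp(-4.2175)) = 0.9855
P = 0.24 + (1 - 0.24) * 0.9855
P = 0.989

0.989


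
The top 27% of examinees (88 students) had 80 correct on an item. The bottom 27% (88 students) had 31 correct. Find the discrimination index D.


p_upper = 80/88 = 0.9091
p_lower = 31/88 = 0.3523
D = 0.9091 - 0.3523 = 0.5568

0.5568


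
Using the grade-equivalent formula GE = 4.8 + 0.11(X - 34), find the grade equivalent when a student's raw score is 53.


raw - median = 53 - 34 = 19
slope * diff = 0.11 * 19 = 2.09
GE = 4.8 + 2.09
GE = 6.89

6.89
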